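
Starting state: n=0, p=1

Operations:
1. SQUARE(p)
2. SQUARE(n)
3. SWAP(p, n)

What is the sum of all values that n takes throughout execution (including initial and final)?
1

Values of n at each step:
Initial: n = 0
After step 1: n = 0
After step 2: n = 0
After step 3: n = 1
Sum = 0 + 0 + 0 + 1 = 1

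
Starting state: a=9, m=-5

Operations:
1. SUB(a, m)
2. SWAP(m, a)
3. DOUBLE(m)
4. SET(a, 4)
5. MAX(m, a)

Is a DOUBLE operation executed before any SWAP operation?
No

First DOUBLE: step 3
First SWAP: step 2
Since 3 > 2, SWAP comes first.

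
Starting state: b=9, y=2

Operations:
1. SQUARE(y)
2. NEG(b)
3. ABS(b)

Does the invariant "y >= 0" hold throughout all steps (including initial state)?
Yes

The invariant holds at every step.

State at each step:
Initial: b=9, y=2
After step 1: b=9, y=4
After step 2: b=-9, y=4
After step 3: b=9, y=4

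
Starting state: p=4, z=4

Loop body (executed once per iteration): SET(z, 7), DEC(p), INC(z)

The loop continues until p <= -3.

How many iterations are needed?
7

Tracing iterations:
Initial: p=4, z=4
After iteration 1: p=3, z=8
After iteration 2: p=2, z=8
After iteration 3: p=1, z=8
After iteration 4: p=0, z=8
After iteration 5: p=-1, z=8
After iteration 6: p=-2, z=8
After iteration 7: p=-3, z=8
p <= -3 now holds, so the loop exits after 7 iterations.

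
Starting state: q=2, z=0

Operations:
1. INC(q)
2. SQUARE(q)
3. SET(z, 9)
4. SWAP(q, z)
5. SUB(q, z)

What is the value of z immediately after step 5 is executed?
z = 9

Tracing z through execution:
Initial: z = 0
After step 1 (INC(q)): z = 0
After step 2 (SQUARE(q)): z = 0
After step 3 (SET(z, 9)): z = 9
After step 4 (SWAP(q, z)): z = 9
After step 5 (SUB(q, z)): z = 9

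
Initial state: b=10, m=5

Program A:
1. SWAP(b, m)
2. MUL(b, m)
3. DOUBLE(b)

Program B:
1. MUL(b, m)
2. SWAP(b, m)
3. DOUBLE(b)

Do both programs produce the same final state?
No

Program A final state: b=100, m=10
Program B final state: b=10, m=50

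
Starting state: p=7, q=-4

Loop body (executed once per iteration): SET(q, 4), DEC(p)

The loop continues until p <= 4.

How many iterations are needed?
3

Tracing iterations:
Initial: p=7, q=-4
After iteration 1: p=6, q=4
After iteration 2: p=5, q=4
After iteration 3: p=4, q=4
p <= 4 now holds, so the loop exits after 3 iterations.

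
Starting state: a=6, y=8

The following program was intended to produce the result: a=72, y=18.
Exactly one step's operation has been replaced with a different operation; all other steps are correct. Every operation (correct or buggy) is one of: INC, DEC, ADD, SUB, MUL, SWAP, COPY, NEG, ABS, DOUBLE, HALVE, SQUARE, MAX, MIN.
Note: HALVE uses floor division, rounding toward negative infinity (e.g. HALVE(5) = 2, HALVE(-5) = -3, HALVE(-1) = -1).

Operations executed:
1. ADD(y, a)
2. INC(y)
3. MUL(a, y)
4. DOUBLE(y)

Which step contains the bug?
Step 1

Trace with buggy code:
Initial: a=6, y=8
After step 1: a=6, y=14
After step 2: a=6, y=15
After step 3: a=90, y=15
After step 4: a=90, y=30
Actual final a=90, y=30 ≠ expected a=72, y=18.
Step 1 is the only position where a single-operation replacement can produce the expected result.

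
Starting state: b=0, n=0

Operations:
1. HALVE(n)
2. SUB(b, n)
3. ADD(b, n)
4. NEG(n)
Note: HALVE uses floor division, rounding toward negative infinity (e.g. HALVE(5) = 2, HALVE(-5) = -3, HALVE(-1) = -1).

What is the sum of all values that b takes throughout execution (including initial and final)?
0

Values of b at each step:
Initial: b = 0
After step 1: b = 0
After step 2: b = 0
After step 3: b = 0
After step 4: b = 0
Sum = 0 + 0 + 0 + 0 + 0 = 0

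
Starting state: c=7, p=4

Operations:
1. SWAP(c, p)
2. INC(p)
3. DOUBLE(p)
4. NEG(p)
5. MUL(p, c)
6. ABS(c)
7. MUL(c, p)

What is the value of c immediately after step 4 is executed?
c = 4

Tracing c through execution:
Initial: c = 7
After step 1 (SWAP(c, p)): c = 4
After step 2 (INC(p)): c = 4
After step 3 (DOUBLE(p)): c = 4
After step 4 (NEG(p)): c = 4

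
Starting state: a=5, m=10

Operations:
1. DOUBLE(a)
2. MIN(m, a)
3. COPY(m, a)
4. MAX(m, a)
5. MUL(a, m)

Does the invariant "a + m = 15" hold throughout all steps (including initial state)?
No, violated after step 1

The invariant is violated after step 1.

State at each step:
Initial: a=5, m=10
After step 1: a=10, m=10
After step 2: a=10, m=10
After step 3: a=10, m=10
After step 4: a=10, m=10
After step 5: a=100, m=10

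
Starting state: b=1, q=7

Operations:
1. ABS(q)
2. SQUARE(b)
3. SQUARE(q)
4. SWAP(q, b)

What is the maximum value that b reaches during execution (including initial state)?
49

Values of b at each step:
Initial: b = 1
After step 1: b = 1
After step 2: b = 1
After step 3: b = 1
After step 4: b = 49 ← maximum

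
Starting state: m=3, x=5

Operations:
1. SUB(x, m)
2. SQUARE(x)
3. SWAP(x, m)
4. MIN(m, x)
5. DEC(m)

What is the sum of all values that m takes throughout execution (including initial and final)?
18

Values of m at each step:
Initial: m = 3
After step 1: m = 3
After step 2: m = 3
After step 3: m = 4
After step 4: m = 3
After step 5: m = 2
Sum = 3 + 3 + 3 + 4 + 3 + 2 = 18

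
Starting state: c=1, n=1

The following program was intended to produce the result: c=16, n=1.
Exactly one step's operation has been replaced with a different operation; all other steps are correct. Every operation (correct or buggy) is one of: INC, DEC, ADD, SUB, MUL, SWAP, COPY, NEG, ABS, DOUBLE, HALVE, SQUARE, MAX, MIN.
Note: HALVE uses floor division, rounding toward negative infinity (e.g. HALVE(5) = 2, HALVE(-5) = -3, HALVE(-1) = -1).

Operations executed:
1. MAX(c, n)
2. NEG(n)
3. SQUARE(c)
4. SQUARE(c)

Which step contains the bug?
Step 2

Trace with buggy code:
Initial: c=1, n=1
After step 1: c=1, n=1
After step 2: c=1, n=-1
After step 3: c=1, n=-1
After step 4: c=1, n=-1
Actual final c=1, n=-1 ≠ expected c=16, n=1.
Step 2 is the only position where a single-operation replacement can produce the expected result.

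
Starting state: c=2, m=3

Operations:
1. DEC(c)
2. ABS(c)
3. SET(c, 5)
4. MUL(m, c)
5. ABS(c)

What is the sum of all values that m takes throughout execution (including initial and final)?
42

Values of m at each step:
Initial: m = 3
After step 1: m = 3
After step 2: m = 3
After step 3: m = 3
After step 4: m = 15
After step 5: m = 15
Sum = 3 + 3 + 3 + 3 + 15 + 15 = 42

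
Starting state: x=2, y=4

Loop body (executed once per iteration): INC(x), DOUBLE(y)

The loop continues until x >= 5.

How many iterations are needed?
3

Tracing iterations:
Initial: x=2, y=4
After iteration 1: x=3, y=8
After iteration 2: x=4, y=16
After iteration 3: x=5, y=32
x >= 5 now holds, so the loop exits after 3 iterations.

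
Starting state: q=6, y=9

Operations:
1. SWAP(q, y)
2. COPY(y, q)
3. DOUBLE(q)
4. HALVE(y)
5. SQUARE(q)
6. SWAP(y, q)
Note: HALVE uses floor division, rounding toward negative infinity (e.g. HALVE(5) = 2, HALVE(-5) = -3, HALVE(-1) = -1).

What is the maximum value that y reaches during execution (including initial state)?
324

Values of y at each step:
Initial: y = 9
After step 1: y = 6
After step 2: y = 9
After step 3: y = 9
After step 4: y = 4
After step 5: y = 4
After step 6: y = 324 ← maximum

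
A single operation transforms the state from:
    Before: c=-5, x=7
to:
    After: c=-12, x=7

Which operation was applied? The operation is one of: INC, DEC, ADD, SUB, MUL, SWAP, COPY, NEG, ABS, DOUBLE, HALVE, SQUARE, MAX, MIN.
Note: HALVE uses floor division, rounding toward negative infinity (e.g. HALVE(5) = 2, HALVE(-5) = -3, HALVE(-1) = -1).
SUB(c, x)

Analyzing the change:
Before: c=-5, x=7
After: c=-12, x=7
Variable c changed from -5 to -12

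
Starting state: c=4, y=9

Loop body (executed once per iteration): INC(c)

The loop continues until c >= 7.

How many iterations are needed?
3

Tracing iterations:
Initial: c=4, y=9
After iteration 1: c=5, y=9
After iteration 2: c=6, y=9
After iteration 3: c=7, y=9
c >= 7 now holds, so the loop exits after 3 iterations.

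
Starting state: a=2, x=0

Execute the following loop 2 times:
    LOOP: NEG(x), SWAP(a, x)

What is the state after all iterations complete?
a=-2, x=0

Iteration trace:
Start: a=2, x=0
After iteration 1: a=0, x=2
After iteration 2: a=-2, x=0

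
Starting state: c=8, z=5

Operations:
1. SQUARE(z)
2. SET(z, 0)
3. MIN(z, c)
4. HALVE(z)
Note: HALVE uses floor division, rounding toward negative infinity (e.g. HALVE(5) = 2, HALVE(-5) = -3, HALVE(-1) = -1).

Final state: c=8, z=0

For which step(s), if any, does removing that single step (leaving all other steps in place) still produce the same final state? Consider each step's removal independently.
Step(s) 1, 3, 4

Testing removal of each single step:
Without step 1: final = c=8, z=0 (same)
Without step 2: final = c=8, z=4 (different)
Without step 3: final = c=8, z=0 (same)
Without step 4: final = c=8, z=0 (same)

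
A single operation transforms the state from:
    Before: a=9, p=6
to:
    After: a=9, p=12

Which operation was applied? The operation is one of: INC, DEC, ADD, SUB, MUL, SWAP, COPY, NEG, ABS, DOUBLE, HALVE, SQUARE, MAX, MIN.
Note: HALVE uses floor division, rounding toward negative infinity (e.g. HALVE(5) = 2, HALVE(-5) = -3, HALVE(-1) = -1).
DOUBLE(p)

Analyzing the change:
Before: a=9, p=6
After: a=9, p=12
Variable p changed from 6 to 12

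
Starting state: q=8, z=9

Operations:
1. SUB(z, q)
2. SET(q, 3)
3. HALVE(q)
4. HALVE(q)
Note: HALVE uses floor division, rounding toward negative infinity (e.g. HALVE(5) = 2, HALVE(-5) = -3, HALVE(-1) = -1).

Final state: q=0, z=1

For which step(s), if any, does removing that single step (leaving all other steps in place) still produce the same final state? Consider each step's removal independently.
None - removing any single step changes the final result

Testing removal of each single step:
Without step 1: final = q=0, z=9 (different)
Without step 2: final = q=2, z=1 (different)
Without step 3: final = q=1, z=1 (different)
Without step 4: final = q=1, z=1 (different)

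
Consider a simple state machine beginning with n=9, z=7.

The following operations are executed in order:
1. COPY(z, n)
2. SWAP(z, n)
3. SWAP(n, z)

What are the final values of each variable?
{n: 9, z: 9}

Step-by-step execution:
Initial: n=9, z=7
After step 1 (COPY(z, n)): n=9, z=9
After step 2 (SWAP(z, n)): n=9, z=9
After step 3 (SWAP(n, z)): n=9, z=9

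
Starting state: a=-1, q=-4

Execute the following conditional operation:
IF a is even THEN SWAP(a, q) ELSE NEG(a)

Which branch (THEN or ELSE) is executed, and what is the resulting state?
Branch: ELSE, Final state: a=1, q=-4

Evaluating condition: a is even
Condition is False, so ELSE branch executes
After NEG(a): a=1, q=-4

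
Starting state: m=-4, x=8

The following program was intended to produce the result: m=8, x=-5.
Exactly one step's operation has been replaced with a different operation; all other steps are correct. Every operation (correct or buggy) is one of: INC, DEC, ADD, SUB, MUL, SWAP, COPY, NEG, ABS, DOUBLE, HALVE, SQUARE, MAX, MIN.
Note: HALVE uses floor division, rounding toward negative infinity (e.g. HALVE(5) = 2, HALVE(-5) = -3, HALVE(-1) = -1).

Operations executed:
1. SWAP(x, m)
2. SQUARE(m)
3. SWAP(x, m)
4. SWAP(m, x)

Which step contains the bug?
Step 2

Trace with buggy code:
Initial: m=-4, x=8
After step 1: m=8, x=-4
After step 2: m=64, x=-4
After step 3: m=-4, x=64
After step 4: m=64, x=-4
Actual final m=64, x=-4 ≠ expected m=8, x=-5.
Step 2 is the only position where a single-operation replacement can produce the expected result.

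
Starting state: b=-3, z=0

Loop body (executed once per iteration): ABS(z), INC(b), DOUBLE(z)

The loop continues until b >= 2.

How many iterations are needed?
5

Tracing iterations:
Initial: b=-3, z=0
After iteration 1: b=-2, z=0
After iteration 2: b=-1, z=0
After iteration 3: b=0, z=0
After iteration 4: b=1, z=0
After iteration 5: b=2, z=0
b >= 2 now holds, so the loop exits after 5 iterations.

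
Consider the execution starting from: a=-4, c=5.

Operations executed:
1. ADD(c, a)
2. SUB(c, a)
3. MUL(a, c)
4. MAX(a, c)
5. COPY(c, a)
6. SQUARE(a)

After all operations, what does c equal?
c = 5

Tracing execution:
Step 1: ADD(c, a) → c = 1
Step 2: SUB(c, a) → c = 5
Step 3: MUL(a, c) → c = 5
Step 4: MAX(a, c) → c = 5
Step 5: COPY(c, a) → c = 5
Step 6: SQUARE(a) → c = 5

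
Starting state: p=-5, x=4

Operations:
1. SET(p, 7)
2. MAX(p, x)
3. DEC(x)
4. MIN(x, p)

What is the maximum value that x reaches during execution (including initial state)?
4

Values of x at each step:
Initial: x = 4 ← maximum
After step 1: x = 4
After step 2: x = 4
After step 3: x = 3
After step 4: x = 3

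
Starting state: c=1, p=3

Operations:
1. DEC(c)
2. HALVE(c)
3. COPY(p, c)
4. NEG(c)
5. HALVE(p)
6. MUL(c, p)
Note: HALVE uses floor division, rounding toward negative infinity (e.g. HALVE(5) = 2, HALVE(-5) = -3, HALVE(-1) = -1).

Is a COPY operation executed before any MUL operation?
Yes

First COPY: step 3
First MUL: step 6
Since 3 < 6, COPY comes first.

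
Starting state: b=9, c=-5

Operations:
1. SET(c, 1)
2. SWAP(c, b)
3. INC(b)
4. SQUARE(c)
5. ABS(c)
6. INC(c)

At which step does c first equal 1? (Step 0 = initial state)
Step 1

Tracing c:
Initial: c = -5
After step 1: c = 1 ← first occurrence
After step 2: c = 9
After step 3: c = 9
After step 4: c = 81
After step 5: c = 81
After step 6: c = 82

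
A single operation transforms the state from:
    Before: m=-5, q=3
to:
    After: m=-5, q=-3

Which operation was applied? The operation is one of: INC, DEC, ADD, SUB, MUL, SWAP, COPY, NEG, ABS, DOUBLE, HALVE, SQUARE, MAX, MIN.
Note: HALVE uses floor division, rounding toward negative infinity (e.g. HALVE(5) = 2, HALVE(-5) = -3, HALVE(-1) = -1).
NEG(q)

Analyzing the change:
Before: m=-5, q=3
After: m=-5, q=-3
Variable q changed from 3 to -3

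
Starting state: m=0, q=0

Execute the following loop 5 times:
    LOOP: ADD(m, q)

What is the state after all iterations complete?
m=0, q=0

Iteration trace:
Start: m=0, q=0
After iteration 1: m=0, q=0
After iteration 2: m=0, q=0
After iteration 3: m=0, q=0
After iteration 4: m=0, q=0
After iteration 5: m=0, q=0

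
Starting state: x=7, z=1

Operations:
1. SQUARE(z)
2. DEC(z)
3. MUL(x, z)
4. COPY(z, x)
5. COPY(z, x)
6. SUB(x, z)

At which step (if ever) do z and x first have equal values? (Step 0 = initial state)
Step 3

z and x first become equal after step 3.

Comparing values at each step:
Initial: z=1, x=7
After step 1: z=1, x=7
After step 2: z=0, x=7
After step 3: z=0, x=0 ← equal!
After step 4: z=0, x=0 ← equal!
After step 5: z=0, x=0 ← equal!
After step 6: z=0, x=0 ← equal!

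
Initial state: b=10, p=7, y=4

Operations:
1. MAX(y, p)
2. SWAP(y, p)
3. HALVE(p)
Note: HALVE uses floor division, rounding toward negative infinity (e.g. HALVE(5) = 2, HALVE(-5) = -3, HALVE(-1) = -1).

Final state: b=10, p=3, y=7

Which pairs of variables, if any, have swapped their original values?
None

Comparing initial and final values:
y: 4 → 7
p: 7 → 3
b: 10 → 10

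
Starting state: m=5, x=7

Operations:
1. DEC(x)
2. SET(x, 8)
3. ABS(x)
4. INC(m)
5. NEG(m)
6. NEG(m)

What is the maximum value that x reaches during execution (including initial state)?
8

Values of x at each step:
Initial: x = 7
After step 1: x = 6
After step 2: x = 8 ← maximum
After step 3: x = 8
After step 4: x = 8
After step 5: x = 8
After step 6: x = 8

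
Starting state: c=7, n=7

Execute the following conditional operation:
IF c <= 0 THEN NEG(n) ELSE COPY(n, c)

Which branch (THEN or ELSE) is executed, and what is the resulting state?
Branch: ELSE, Final state: c=7, n=7

Evaluating condition: c <= 0
c = 7
Condition is False, so ELSE branch executes
After COPY(n, c): c=7, n=7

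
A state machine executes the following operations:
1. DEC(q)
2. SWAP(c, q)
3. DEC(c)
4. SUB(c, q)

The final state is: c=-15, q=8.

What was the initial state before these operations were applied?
c=8, q=-5

Working backwards:
Final state: c=-15, q=8
Before step 4 (SUB(c, q)): c=-7, q=8
Before step 3 (DEC(c)): c=-6, q=8
Before step 2 (SWAP(c, q)): c=8, q=-6
Before step 1 (DEC(q)): c=8, q=-5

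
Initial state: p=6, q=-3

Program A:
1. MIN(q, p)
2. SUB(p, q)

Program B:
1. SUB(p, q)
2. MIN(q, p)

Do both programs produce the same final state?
Yes

Program A final state: p=9, q=-3
Program B final state: p=9, q=-3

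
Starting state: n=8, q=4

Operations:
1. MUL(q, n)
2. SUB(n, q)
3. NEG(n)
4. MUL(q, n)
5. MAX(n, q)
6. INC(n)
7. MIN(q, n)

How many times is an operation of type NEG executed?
1

Counting NEG operations:
Step 3: NEG(n) ← NEG
Total: 1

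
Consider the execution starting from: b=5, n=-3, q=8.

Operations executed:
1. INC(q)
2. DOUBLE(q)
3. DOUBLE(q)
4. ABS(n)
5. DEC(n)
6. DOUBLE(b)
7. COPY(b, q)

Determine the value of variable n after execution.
n = 2

Tracing execution:
Step 1: INC(q) → n = -3
Step 2: DOUBLE(q) → n = -3
Step 3: DOUBLE(q) → n = -3
Step 4: ABS(n) → n = 3
Step 5: DEC(n) → n = 2
Step 6: DOUBLE(b) → n = 2
Step 7: COPY(b, q) → n = 2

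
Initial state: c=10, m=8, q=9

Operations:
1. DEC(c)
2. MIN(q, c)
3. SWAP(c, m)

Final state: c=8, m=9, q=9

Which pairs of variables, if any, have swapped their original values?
None

Comparing initial and final values:
m: 8 → 9
q: 9 → 9
c: 10 → 8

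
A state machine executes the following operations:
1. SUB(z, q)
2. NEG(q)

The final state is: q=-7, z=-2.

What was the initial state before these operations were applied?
q=7, z=5

Working backwards:
Final state: q=-7, z=-2
Before step 2 (NEG(q)): q=7, z=-2
Before step 1 (SUB(z, q)): q=7, z=5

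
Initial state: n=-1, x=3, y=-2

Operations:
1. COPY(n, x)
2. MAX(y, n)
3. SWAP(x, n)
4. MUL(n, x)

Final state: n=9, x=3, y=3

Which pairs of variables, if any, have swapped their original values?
None

Comparing initial and final values:
x: 3 → 3
n: -1 → 9
y: -2 → 3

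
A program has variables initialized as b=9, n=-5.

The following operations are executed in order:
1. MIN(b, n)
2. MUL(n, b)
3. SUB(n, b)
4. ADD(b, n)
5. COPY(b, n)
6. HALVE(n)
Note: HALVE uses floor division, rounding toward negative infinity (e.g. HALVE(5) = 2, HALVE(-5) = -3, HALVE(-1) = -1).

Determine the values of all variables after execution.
{b: 30, n: 15}

Step-by-step execution:
Initial: b=9, n=-5
After step 1 (MIN(b, n)): b=-5, n=-5
After step 2 (MUL(n, b)): b=-5, n=25
After step 3 (SUB(n, b)): b=-5, n=30
After step 4 (ADD(b, n)): b=25, n=30
After step 5 (COPY(b, n)): b=30, n=30
After step 6 (HALVE(n)): b=30, n=15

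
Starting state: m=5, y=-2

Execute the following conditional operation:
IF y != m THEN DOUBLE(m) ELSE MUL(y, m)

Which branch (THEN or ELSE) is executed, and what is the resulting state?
Branch: THEN, Final state: m=10, y=-2

Evaluating condition: y != m
y = -2, m = 5
Condition is True, so THEN branch executes
After DOUBLE(m): m=10, y=-2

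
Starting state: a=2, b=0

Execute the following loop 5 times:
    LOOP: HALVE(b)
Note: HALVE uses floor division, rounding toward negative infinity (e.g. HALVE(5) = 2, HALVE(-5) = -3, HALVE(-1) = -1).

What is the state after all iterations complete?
a=2, b=0

Iteration trace:
Start: a=2, b=0
After iteration 1: a=2, b=0
After iteration 2: a=2, b=0
After iteration 3: a=2, b=0
After iteration 4: a=2, b=0
After iteration 5: a=2, b=0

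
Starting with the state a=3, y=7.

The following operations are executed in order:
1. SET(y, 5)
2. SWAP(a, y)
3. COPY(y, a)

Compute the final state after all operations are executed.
{a: 5, y: 5}

Step-by-step execution:
Initial: a=3, y=7
After step 1 (SET(y, 5)): a=3, y=5
After step 2 (SWAP(a, y)): a=5, y=3
After step 3 (COPY(y, a)): a=5, y=5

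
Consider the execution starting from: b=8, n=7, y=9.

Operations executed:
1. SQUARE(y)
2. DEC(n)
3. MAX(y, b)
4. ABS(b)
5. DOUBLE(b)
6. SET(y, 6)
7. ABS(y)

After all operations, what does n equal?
n = 6

Tracing execution:
Step 1: SQUARE(y) → n = 7
Step 2: DEC(n) → n = 6
Step 3: MAX(y, b) → n = 6
Step 4: ABS(b) → n = 6
Step 5: DOUBLE(b) → n = 6
Step 6: SET(y, 6) → n = 6
Step 7: ABS(y) → n = 6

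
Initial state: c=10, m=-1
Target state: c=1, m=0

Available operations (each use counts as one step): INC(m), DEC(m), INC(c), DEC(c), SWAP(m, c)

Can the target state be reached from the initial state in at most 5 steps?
No

The target state cannot be reached within 5 steps.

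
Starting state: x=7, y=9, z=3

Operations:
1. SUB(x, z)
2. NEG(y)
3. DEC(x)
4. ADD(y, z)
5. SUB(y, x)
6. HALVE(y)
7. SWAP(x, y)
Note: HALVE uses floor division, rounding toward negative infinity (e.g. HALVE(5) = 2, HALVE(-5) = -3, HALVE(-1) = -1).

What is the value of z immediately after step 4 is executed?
z = 3

Tracing z through execution:
Initial: z = 3
After step 1 (SUB(x, z)): z = 3
After step 2 (NEG(y)): z = 3
After step 3 (DEC(x)): z = 3
After step 4 (ADD(y, z)): z = 3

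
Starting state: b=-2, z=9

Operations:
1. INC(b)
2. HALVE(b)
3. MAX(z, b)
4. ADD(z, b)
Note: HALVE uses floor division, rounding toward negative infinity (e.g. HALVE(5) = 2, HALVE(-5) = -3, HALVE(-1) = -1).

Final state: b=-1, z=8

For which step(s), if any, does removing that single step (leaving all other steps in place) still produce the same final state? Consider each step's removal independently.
Step(s) 1, 2, 3

Testing removal of each single step:
Without step 1: final = b=-1, z=8 (same)
Without step 2: final = b=-1, z=8 (same)
Without step 3: final = b=-1, z=8 (same)
Without step 4: final = b=-1, z=9 (different)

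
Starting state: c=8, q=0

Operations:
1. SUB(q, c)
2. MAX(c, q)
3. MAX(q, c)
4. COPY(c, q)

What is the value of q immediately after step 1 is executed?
q = -8

Tracing q through execution:
Initial: q = 0
After step 1 (SUB(q, c)): q = -8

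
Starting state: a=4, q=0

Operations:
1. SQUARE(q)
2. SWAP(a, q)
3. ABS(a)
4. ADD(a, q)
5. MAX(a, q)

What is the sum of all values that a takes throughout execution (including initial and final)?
16

Values of a at each step:
Initial: a = 4
After step 1: a = 4
After step 2: a = 0
After step 3: a = 0
After step 4: a = 4
After step 5: a = 4
Sum = 4 + 4 + 0 + 0 + 4 + 4 = 16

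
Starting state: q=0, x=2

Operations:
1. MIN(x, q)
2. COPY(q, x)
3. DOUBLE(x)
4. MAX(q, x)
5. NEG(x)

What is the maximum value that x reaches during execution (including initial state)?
2

Values of x at each step:
Initial: x = 2 ← maximum
After step 1: x = 0
After step 2: x = 0
After step 3: x = 0
After step 4: x = 0
After step 5: x = 0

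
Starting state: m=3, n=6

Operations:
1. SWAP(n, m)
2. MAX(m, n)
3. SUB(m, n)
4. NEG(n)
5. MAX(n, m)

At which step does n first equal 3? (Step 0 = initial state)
Step 1

Tracing n:
Initial: n = 6
After step 1: n = 3 ← first occurrence
After step 2: n = 3
After step 3: n = 3
After step 4: n = -3
After step 5: n = 3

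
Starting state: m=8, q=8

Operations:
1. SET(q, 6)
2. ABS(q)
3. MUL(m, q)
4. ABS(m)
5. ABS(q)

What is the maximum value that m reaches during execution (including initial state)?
48

Values of m at each step:
Initial: m = 8
After step 1: m = 8
After step 2: m = 8
After step 3: m = 48 ← maximum
After step 4: m = 48
After step 5: m = 48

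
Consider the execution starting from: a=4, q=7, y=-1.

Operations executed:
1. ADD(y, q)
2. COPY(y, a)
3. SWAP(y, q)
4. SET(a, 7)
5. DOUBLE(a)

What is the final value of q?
q = 4

Tracing execution:
Step 1: ADD(y, q) → q = 7
Step 2: COPY(y, a) → q = 7
Step 3: SWAP(y, q) → q = 4
Step 4: SET(a, 7) → q = 4
Step 5: DOUBLE(a) → q = 4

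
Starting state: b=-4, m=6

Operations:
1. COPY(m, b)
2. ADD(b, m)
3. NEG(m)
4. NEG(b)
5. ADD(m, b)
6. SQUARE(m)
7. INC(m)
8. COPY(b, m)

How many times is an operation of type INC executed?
1

Counting INC operations:
Step 7: INC(m) ← INC
Total: 1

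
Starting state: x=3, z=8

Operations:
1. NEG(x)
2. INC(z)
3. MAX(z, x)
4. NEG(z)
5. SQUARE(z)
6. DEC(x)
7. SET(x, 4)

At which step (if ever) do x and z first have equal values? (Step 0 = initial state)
Never

x and z never become equal during execution.

Comparing values at each step:
Initial: x=3, z=8
After step 1: x=-3, z=8
After step 2: x=-3, z=9
After step 3: x=-3, z=9
After step 4: x=-3, z=-9
After step 5: x=-3, z=81
After step 6: x=-4, z=81
After step 7: x=4, z=81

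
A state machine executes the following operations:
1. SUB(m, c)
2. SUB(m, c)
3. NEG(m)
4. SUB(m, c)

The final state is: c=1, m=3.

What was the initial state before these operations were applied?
c=1, m=-2

Working backwards:
Final state: c=1, m=3
Before step 4 (SUB(m, c)): c=1, m=4
Before step 3 (NEG(m)): c=1, m=-4
Before step 2 (SUB(m, c)): c=1, m=-3
Before step 1 (SUB(m, c)): c=1, m=-2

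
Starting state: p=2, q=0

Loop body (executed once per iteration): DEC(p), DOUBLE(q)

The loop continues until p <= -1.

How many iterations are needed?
3

Tracing iterations:
Initial: p=2, q=0
After iteration 1: p=1, q=0
After iteration 2: p=0, q=0
After iteration 3: p=-1, q=0
p <= -1 now holds, so the loop exits after 3 iterations.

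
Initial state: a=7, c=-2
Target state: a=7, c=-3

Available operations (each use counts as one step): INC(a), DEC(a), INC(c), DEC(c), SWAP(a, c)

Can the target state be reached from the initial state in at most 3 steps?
Yes

Path (1 step): DEC(c)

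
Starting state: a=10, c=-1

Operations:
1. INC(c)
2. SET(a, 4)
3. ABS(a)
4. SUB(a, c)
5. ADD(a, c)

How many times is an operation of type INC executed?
1

Counting INC operations:
Step 1: INC(c) ← INC
Total: 1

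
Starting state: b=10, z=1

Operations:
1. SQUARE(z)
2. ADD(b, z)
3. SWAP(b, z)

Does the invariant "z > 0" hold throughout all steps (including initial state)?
Yes

The invariant holds at every step.

State at each step:
Initial: b=10, z=1
After step 1: b=10, z=1
After step 2: b=11, z=1
After step 3: b=1, z=11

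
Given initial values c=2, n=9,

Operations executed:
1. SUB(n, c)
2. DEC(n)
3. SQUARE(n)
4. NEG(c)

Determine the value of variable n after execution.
n = 36

Tracing execution:
Step 1: SUB(n, c) → n = 7
Step 2: DEC(n) → n = 6
Step 3: SQUARE(n) → n = 36
Step 4: NEG(c) → n = 36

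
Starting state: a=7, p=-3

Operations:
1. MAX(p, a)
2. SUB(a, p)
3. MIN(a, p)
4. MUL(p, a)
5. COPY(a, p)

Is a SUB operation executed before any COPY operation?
Yes

First SUB: step 2
First COPY: step 5
Since 2 < 5, SUB comes first.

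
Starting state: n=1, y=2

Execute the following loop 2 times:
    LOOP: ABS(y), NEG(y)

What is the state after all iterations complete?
n=1, y=-2

Iteration trace:
Start: n=1, y=2
After iteration 1: n=1, y=-2
After iteration 2: n=1, y=-2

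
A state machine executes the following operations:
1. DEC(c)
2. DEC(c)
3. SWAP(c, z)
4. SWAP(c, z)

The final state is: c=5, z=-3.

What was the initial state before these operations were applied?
c=7, z=-3

Working backwards:
Final state: c=5, z=-3
Before step 4 (SWAP(c, z)): c=-3, z=5
Before step 3 (SWAP(c, z)): c=5, z=-3
Before step 2 (DEC(c)): c=6, z=-3
Before step 1 (DEC(c)): c=7, z=-3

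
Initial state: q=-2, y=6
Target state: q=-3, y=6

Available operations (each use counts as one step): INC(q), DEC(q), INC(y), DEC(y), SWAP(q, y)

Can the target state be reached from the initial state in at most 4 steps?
Yes

Path (1 step): DEC(q)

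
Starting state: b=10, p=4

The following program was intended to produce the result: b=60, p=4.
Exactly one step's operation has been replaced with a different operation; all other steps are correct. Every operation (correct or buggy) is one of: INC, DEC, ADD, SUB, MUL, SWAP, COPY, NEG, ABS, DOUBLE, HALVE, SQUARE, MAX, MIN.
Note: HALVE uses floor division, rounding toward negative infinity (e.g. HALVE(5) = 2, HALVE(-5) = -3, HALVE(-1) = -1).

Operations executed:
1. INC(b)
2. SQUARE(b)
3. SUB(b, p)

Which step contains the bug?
Step 3

Trace with buggy code:
Initial: b=10, p=4
After step 1: b=11, p=4
After step 2: b=121, p=4
After step 3: b=117, p=4
Actual final b=117, p=4 ≠ expected b=60, p=4.
Step 3 is the only position where a single-operation replacement can produce the expected result.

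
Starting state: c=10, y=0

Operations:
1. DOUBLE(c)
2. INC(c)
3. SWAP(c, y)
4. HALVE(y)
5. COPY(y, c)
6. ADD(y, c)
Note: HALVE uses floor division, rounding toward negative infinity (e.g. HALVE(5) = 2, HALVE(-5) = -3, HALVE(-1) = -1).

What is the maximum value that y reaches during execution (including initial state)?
21

Values of y at each step:
Initial: y = 0
After step 1: y = 0
After step 2: y = 0
After step 3: y = 21 ← maximum
After step 4: y = 10
After step 5: y = 0
After step 6: y = 0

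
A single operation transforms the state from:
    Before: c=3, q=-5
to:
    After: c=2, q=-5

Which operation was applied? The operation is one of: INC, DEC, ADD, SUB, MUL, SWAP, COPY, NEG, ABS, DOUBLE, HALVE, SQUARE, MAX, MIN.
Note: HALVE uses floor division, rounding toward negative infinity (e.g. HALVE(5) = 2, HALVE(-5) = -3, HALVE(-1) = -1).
DEC(c)

Analyzing the change:
Before: c=3, q=-5
After: c=2, q=-5
Variable c changed from 3 to 2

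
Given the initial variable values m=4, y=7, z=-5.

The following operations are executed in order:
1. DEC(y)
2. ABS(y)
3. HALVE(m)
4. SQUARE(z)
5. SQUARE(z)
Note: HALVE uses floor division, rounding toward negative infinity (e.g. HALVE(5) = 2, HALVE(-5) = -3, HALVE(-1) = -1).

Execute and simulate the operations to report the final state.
{m: 2, y: 6, z: 625}

Step-by-step execution:
Initial: m=4, y=7, z=-5
After step 1 (DEC(y)): m=4, y=6, z=-5
After step 2 (ABS(y)): m=4, y=6, z=-5
After step 3 (HALVE(m)): m=2, y=6, z=-5
After step 4 (SQUARE(z)): m=2, y=6, z=25
After step 5 (SQUARE(z)): m=2, y=6, z=625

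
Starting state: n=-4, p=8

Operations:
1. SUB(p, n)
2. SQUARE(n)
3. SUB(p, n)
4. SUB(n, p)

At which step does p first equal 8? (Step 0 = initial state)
Step 0

Tracing p:
Initial: p = 8 ← first occurrence
After step 1: p = 12
After step 2: p = 12
After step 3: p = -4
After step 4: p = -4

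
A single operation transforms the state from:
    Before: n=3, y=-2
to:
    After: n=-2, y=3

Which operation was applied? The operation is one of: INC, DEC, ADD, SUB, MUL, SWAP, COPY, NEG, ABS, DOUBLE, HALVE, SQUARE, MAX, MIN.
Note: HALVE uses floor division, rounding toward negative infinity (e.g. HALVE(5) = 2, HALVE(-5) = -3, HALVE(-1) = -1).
SWAP(y, n)

Analyzing the change:
Before: n=3, y=-2
After: n=-2, y=3
Variable y changed from -2 to 3
Variable n changed from 3 to -2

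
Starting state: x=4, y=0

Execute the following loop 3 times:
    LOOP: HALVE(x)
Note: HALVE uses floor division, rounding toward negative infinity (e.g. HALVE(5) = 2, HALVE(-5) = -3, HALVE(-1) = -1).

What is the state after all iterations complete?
x=0, y=0

Iteration trace:
Start: x=4, y=0
After iteration 1: x=2, y=0
After iteration 2: x=1, y=0
After iteration 3: x=0, y=0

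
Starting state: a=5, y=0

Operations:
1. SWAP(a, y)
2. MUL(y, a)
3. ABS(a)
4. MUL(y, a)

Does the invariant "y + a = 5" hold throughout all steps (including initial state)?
No, violated after step 2

The invariant is violated after step 2.

State at each step:
Initial: a=5, y=0
After step 1: a=0, y=5
After step 2: a=0, y=0
After step 3: a=0, y=0
After step 4: a=0, y=0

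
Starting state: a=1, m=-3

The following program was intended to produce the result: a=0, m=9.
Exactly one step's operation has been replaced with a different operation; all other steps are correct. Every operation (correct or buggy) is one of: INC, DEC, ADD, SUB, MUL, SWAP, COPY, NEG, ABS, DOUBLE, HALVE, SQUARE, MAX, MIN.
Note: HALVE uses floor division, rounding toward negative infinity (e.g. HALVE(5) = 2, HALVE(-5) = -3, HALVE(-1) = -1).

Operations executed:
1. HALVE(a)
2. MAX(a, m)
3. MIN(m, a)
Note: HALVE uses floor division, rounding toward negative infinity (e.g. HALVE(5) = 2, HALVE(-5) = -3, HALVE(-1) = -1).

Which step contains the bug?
Step 3

Trace with buggy code:
Initial: a=1, m=-3
After step 1: a=0, m=-3
After step 2: a=0, m=-3
After step 3: a=0, m=-3
Actual final a=0, m=-3 ≠ expected a=0, m=9.
Step 3 is the only position where a single-operation replacement can produce the expected result.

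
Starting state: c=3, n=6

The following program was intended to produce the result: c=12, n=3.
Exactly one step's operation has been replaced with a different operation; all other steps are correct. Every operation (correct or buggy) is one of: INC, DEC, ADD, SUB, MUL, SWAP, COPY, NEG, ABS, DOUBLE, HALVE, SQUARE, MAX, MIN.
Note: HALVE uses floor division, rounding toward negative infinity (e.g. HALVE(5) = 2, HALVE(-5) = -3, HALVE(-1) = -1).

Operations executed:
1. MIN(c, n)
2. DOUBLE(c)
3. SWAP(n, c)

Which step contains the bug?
Step 2

Trace with buggy code:
Initial: c=3, n=6
After step 1: c=3, n=6
After step 2: c=6, n=6
After step 3: c=6, n=6
Actual final c=6, n=6 ≠ expected c=12, n=3.
Step 2 is the only position where a single-operation replacement can produce the expected result.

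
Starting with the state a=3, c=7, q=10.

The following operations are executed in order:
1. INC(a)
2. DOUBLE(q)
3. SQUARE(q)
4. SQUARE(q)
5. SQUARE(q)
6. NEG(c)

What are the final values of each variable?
{a: 4, c: -7, q: 25600000000}

Step-by-step execution:
Initial: a=3, c=7, q=10
After step 1 (INC(a)): a=4, c=7, q=10
After step 2 (DOUBLE(q)): a=4, c=7, q=20
After step 3 (SQUARE(q)): a=4, c=7, q=400
After step 4 (SQUARE(q)): a=4, c=7, q=160000
After step 5 (SQUARE(q)): a=4, c=7, q=25600000000
After step 6 (NEG(c)): a=4, c=-7, q=25600000000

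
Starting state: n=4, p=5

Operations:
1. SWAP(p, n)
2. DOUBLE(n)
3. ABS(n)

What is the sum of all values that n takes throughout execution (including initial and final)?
29

Values of n at each step:
Initial: n = 4
After step 1: n = 5
After step 2: n = 10
After step 3: n = 10
Sum = 4 + 5 + 10 + 10 = 29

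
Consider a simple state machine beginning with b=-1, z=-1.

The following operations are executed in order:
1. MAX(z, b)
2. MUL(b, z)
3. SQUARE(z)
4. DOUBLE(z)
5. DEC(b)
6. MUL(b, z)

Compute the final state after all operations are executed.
{b: 0, z: 2}

Step-by-step execution:
Initial: b=-1, z=-1
After step 1 (MAX(z, b)): b=-1, z=-1
After step 2 (MUL(b, z)): b=1, z=-1
After step 3 (SQUARE(z)): b=1, z=1
After step 4 (DOUBLE(z)): b=1, z=2
After step 5 (DEC(b)): b=0, z=2
After step 6 (MUL(b, z)): b=0, z=2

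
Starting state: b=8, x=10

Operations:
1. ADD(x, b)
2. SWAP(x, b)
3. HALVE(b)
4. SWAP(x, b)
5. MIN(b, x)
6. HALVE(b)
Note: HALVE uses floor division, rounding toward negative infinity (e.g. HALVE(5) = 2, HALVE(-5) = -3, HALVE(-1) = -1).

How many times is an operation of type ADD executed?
1

Counting ADD operations:
Step 1: ADD(x, b) ← ADD
Total: 1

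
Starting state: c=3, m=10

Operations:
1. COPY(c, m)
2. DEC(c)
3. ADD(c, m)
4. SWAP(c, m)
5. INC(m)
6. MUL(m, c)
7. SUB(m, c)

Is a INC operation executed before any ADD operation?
No

First INC: step 5
First ADD: step 3
Since 5 > 3, ADD comes first.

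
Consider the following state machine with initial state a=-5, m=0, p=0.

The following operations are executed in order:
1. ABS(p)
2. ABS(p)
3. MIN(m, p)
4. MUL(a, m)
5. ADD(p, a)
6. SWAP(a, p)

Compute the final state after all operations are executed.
{a: 0, m: 0, p: 0}

Step-by-step execution:
Initial: a=-5, m=0, p=0
After step 1 (ABS(p)): a=-5, m=0, p=0
After step 2 (ABS(p)): a=-5, m=0, p=0
After step 3 (MIN(m, p)): a=-5, m=0, p=0
After step 4 (MUL(a, m)): a=0, m=0, p=0
After step 5 (ADD(p, a)): a=0, m=0, p=0
After step 6 (SWAP(a, p)): a=0, m=0, p=0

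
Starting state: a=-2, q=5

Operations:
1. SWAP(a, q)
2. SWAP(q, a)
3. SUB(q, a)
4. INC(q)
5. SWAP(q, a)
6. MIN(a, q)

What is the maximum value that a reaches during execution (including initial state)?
8

Values of a at each step:
Initial: a = -2
After step 1: a = 5
After step 2: a = -2
After step 3: a = -2
After step 4: a = -2
After step 5: a = 8 ← maximum
After step 6: a = -2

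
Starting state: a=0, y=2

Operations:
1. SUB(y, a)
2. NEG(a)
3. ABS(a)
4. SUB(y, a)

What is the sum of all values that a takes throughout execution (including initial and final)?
0

Values of a at each step:
Initial: a = 0
After step 1: a = 0
After step 2: a = 0
After step 3: a = 0
After step 4: a = 0
Sum = 0 + 0 + 0 + 0 + 0 = 0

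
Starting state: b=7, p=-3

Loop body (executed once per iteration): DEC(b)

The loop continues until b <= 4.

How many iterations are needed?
3

Tracing iterations:
Initial: b=7, p=-3
After iteration 1: b=6, p=-3
After iteration 2: b=5, p=-3
After iteration 3: b=4, p=-3
b <= 4 now holds, so the loop exits after 3 iterations.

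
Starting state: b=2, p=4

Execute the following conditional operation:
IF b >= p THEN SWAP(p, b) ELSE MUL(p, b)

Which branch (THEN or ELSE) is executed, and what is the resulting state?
Branch: ELSE, Final state: b=2, p=8

Evaluating condition: b >= p
b = 2, p = 4
Condition is False, so ELSE branch executes
After MUL(p, b): b=2, p=8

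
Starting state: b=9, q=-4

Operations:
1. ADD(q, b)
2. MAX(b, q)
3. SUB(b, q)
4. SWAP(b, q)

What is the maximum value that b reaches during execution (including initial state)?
9

Values of b at each step:
Initial: b = 9 ← maximum
After step 1: b = 9
After step 2: b = 9
After step 3: b = 4
After step 4: b = 5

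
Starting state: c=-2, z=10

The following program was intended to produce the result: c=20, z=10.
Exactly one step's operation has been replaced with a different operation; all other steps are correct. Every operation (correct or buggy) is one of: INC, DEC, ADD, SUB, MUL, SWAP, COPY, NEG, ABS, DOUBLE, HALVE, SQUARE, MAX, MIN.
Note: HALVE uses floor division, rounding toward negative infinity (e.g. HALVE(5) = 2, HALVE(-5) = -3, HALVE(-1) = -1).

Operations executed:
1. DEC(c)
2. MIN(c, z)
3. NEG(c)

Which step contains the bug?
Step 1

Trace with buggy code:
Initial: c=-2, z=10
After step 1: c=-3, z=10
After step 2: c=-3, z=10
After step 3: c=3, z=10
Actual final c=3, z=10 ≠ expected c=20, z=10.
Step 1 is the only position where a single-operation replacement can produce the expected result.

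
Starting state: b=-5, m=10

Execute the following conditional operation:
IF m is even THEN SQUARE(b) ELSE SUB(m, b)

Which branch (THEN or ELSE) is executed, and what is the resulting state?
Branch: THEN, Final state: b=25, m=10

Evaluating condition: m is even
Condition is True, so THEN branch executes
After SQUARE(b): b=25, m=10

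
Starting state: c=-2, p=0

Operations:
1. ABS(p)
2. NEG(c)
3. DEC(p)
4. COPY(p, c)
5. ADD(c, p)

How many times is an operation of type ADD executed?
1

Counting ADD operations:
Step 5: ADD(c, p) ← ADD
Total: 1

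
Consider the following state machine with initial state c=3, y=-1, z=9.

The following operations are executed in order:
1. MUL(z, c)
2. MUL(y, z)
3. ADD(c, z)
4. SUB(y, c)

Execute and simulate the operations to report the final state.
{c: 30, y: -57, z: 27}

Step-by-step execution:
Initial: c=3, y=-1, z=9
After step 1 (MUL(z, c)): c=3, y=-1, z=27
After step 2 (MUL(y, z)): c=3, y=-27, z=27
After step 3 (ADD(c, z)): c=30, y=-27, z=27
After step 4 (SUB(y, c)): c=30, y=-57, z=27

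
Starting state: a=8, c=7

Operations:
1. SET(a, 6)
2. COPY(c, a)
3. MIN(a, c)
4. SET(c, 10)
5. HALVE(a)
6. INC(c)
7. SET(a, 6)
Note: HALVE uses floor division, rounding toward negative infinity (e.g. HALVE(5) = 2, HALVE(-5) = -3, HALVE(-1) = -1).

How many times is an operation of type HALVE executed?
1

Counting HALVE operations:
Step 5: HALVE(a) ← HALVE
Total: 1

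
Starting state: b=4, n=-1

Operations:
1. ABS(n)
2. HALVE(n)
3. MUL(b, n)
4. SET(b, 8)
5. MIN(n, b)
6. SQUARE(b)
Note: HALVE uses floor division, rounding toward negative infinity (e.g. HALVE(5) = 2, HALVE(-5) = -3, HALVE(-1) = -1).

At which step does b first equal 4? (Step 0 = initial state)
Step 0

Tracing b:
Initial: b = 4 ← first occurrence
After step 1: b = 4
After step 2: b = 4
After step 3: b = 0
After step 4: b = 8
After step 5: b = 8
After step 6: b = 64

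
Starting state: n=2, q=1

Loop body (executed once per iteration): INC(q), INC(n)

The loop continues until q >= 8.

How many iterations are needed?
7

Tracing iterations:
Initial: n=2, q=1
After iteration 1: n=3, q=2
After iteration 2: n=4, q=3
After iteration 3: n=5, q=4
After iteration 4: n=6, q=5
After iteration 5: n=7, q=6
After iteration 6: n=8, q=7
After iteration 7: n=9, q=8
q >= 8 now holds, so the loop exits after 7 iterations.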